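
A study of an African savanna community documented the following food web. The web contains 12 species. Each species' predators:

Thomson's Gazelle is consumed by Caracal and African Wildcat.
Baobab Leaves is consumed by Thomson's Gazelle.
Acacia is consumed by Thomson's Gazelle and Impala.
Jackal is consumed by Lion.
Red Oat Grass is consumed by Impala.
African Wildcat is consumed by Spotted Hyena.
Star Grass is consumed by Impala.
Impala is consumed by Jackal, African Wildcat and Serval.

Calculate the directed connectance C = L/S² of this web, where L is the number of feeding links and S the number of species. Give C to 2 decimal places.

C = 0.08

The web has S = 12 species and L = 12 feeding links.
C = L / S² = 12 / 144 = 0.0833 ≈ 0.08.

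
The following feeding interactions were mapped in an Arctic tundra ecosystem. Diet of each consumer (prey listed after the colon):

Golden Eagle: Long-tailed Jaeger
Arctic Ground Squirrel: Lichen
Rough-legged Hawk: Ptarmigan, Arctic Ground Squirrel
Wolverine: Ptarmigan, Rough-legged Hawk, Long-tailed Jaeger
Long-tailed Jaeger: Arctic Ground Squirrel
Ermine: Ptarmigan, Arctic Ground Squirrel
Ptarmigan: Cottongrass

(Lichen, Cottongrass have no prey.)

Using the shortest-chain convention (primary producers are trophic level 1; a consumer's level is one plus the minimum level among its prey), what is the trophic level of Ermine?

Trophic level 3

Cottongrass is a producer → level 1.
Ptarmigan eats Cottongrass → level 2.
Ermine eats Ptarmigan → level 3.
No prey of Ermine is below level 2, so 3 is the minimum.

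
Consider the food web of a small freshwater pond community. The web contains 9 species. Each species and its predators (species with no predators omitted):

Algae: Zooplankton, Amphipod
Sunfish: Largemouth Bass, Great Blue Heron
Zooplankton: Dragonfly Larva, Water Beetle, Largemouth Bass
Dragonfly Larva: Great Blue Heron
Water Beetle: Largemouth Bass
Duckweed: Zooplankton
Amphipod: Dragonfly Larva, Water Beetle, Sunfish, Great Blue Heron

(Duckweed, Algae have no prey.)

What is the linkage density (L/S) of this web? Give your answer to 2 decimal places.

L/S = 1.56

There are L = 14 links among S = 9 species.
L/S = 14/9 = 1.5556 ≈ 1.56.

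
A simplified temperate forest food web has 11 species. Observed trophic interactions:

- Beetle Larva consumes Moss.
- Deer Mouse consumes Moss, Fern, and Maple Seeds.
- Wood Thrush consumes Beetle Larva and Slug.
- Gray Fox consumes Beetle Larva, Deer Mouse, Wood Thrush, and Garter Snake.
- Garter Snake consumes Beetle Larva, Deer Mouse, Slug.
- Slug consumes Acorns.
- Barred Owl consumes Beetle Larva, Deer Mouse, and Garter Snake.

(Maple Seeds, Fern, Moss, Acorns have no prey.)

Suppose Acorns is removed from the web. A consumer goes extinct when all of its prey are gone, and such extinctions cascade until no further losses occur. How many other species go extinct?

Remove Acorns.
Round 1: Slug (all prey gone) → extinct.
No further losses. Total secondary extinctions: 1.

1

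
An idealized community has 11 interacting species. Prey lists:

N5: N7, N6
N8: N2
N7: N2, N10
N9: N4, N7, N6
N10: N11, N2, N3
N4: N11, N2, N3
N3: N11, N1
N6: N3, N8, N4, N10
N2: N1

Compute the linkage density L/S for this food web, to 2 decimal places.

There are L = 21 links among S = 11 species.
L/S = 21/11 = 1.9091 ≈ 1.91.

L/S = 1.91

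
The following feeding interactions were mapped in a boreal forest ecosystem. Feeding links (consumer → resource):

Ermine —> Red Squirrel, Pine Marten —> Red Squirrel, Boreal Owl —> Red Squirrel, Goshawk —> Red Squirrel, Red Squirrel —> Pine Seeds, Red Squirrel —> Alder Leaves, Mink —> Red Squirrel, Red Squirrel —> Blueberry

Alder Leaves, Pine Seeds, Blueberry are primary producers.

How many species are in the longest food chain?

3 species

One longest chain: Alder Leaves → Red Squirrel → Boreal Owl.
It has 3 species and 2 links.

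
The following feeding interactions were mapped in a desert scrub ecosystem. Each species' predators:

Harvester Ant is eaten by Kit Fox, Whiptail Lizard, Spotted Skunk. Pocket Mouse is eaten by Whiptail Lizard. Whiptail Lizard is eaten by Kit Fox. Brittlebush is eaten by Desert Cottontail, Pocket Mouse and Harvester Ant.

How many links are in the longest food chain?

3 links

One longest chain: Brittlebush → Harvester Ant → Whiptail Lizard → Kit Fox.
It has 4 species and 3 links.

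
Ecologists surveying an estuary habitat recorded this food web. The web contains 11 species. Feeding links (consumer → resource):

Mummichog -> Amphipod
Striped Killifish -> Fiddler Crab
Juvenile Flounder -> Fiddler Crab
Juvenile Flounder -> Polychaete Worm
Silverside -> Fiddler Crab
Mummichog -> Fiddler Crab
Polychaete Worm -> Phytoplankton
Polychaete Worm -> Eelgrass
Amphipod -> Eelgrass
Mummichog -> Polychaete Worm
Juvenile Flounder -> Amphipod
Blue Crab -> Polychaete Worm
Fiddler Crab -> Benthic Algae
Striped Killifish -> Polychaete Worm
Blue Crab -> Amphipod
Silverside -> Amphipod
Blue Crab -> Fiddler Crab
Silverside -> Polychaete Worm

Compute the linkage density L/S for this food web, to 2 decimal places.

There are L = 18 links among S = 11 species.
L/S = 18/11 = 1.6364 ≈ 1.64.

L/S = 1.64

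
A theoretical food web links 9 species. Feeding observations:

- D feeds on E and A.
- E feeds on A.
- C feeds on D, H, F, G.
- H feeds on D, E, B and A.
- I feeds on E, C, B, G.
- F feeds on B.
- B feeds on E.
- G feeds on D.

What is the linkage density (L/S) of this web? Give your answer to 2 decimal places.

L/S = 2.00

There are L = 18 links among S = 9 species.
L/S = 18/9 = 2.0000 ≈ 2.00.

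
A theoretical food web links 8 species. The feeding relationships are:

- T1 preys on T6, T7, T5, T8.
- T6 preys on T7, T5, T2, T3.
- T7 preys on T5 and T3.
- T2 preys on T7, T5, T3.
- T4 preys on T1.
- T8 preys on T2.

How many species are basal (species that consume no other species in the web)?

2

Basal species (no prey listed): T3, T5.
Count: 2.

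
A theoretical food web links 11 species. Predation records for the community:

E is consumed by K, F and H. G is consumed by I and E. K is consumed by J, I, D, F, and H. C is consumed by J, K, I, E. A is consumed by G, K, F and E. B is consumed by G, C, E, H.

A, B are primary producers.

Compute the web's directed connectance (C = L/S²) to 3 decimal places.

The web has S = 11 species and L = 22 feeding links.
C = L / S² = 22 / 121 = 0.1818 ≈ 0.182.

C = 0.182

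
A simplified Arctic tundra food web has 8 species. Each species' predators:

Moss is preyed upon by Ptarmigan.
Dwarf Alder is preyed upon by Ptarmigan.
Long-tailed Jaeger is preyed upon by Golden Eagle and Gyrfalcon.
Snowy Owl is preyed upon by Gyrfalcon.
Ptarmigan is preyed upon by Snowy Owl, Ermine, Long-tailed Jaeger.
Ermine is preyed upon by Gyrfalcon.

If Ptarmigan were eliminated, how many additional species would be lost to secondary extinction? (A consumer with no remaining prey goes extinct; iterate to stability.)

5

Remove Ptarmigan.
Round 1: Ermine (all prey gone), Long-tailed Jaeger (all prey gone), Snowy Owl (all prey gone) → extinct.
Round 2: Golden Eagle (all prey gone), Gyrfalcon (all prey gone) → extinct.
No further losses. Total secondary extinctions: 5.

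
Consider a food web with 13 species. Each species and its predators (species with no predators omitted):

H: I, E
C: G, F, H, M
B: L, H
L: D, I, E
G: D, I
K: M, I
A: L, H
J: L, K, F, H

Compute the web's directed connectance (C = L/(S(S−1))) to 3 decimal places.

C = 0.135

The web has S = 13 species and L = 21 feeding links.
C = L / (S(S−1)) = 21 / 156 = 0.1346 ≈ 0.135.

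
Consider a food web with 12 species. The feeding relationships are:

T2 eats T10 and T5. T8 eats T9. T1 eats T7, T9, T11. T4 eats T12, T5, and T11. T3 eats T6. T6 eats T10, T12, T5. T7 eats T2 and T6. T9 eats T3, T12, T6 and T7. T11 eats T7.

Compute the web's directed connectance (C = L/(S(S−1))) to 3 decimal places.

C = 0.152

The web has S = 12 species and L = 20 feeding links.
C = L / (S(S−1)) = 20 / 132 = 0.1515 ≈ 0.152.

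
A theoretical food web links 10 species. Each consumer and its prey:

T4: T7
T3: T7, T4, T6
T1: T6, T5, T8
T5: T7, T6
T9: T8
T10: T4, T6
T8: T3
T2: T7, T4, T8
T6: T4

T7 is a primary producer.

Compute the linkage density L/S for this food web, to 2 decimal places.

There are L = 17 links among S = 10 species.
L/S = 17/10 = 1.7000 ≈ 1.70.

L/S = 1.70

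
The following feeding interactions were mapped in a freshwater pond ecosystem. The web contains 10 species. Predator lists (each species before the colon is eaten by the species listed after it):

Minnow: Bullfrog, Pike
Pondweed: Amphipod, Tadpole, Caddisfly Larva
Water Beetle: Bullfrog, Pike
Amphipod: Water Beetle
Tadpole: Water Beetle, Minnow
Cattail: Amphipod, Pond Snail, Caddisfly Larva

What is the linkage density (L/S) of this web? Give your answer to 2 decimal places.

There are L = 13 links among S = 10 species.
L/S = 13/10 = 1.3000 ≈ 1.30.

L/S = 1.30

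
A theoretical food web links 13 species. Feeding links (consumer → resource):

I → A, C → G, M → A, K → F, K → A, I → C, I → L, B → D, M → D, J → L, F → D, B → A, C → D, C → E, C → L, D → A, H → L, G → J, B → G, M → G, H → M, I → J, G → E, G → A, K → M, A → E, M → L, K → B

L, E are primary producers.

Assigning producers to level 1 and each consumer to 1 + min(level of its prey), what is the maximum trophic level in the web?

4

Producers (level 1): L, E.
Following each consumer down to its lowest-level prey: E → A → D → F (levels 1 through 4).
All prey of F (D 3) are at level 3 or above, so F is at level 1 + 3 = 4.
Every consumer has at least one prey at level 3 or below, so none exceeds level 4.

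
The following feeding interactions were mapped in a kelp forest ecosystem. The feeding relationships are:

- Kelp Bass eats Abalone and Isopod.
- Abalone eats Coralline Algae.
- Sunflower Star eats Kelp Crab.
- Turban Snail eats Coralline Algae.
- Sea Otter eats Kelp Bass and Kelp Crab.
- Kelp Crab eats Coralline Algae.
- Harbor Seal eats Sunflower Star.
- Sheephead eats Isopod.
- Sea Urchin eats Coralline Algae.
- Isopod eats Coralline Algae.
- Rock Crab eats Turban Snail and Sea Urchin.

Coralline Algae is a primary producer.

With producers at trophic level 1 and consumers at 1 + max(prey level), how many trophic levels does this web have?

Producers (level 1): Coralline Algae.
Coralline Algae → Kelp Crab → Sunflower Star → Harbor Seal gives Harbor Seal level 4.
No species has a prey at level 4, so no species reaches level 5.

4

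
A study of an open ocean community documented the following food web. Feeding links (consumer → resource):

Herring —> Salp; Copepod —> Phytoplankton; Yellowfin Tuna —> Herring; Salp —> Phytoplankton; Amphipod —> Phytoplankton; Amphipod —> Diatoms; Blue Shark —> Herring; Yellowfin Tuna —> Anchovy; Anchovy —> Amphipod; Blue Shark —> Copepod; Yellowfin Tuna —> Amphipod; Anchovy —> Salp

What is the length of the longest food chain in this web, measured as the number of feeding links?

3 links

One longest chain: Phytoplankton → Salp → Herring → Blue Shark.
It has 4 species and 3 links.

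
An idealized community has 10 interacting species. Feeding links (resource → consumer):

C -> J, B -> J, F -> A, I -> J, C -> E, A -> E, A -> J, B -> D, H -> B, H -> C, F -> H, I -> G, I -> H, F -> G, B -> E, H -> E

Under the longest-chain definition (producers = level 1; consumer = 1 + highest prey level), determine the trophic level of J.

I is a producer → level 1.
H eats I (level 1); other prey at levels: F 1 → level 2.
C eats H → level 3.
J eats C (level 3); other prey at levels: I 1, A 2, B 3 → level 4.

Trophic level 4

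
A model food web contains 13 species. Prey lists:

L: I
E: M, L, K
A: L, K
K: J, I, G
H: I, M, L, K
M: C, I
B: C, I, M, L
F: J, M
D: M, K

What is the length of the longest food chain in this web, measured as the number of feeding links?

One longest chain: C → M → E.
It has 3 species and 2 links.

2 links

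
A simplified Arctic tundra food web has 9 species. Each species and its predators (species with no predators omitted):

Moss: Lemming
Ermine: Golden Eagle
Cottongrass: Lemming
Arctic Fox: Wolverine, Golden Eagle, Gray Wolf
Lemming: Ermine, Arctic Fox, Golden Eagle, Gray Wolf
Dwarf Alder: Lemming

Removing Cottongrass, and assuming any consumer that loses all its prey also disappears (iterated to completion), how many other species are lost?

0

Remove Cottongrass.
Every predator of it retains at least one other prey: Lemming still has Dwarf Alder, Moss.
No consumer loses all prey, so no secondary extinctions occur.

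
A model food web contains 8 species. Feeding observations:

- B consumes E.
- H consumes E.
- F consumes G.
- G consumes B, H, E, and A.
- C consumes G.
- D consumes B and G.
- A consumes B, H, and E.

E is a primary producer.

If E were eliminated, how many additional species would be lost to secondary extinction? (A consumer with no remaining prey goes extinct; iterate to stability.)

7

Remove E.
Round 1: H (all prey gone), B (all prey gone) → extinct.
Round 2: A (all prey gone) → extinct.
Round 3: G (all prey gone) → extinct.
Round 4: D (all prey gone), F (all prey gone), C (all prey gone) → extinct.
No further losses. Total secondary extinctions: 7.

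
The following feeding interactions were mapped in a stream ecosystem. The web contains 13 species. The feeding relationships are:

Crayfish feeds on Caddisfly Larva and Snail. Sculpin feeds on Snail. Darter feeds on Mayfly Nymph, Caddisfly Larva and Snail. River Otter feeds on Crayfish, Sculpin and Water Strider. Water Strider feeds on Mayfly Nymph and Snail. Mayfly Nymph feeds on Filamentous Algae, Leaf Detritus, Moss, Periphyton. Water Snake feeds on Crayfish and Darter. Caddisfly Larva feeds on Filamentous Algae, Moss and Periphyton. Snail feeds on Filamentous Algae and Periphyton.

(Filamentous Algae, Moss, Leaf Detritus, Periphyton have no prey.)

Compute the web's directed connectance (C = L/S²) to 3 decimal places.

C = 0.130

The web has S = 13 species and L = 22 feeding links.
C = L / S² = 22 / 169 = 0.1302 ≈ 0.130.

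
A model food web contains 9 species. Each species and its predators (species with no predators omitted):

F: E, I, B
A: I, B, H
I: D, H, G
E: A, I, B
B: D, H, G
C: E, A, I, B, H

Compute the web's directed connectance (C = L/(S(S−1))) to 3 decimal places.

The web has S = 9 species and L = 20 feeding links.
C = L / (S(S−1)) = 20 / 72 = 0.2778 ≈ 0.278.

C = 0.278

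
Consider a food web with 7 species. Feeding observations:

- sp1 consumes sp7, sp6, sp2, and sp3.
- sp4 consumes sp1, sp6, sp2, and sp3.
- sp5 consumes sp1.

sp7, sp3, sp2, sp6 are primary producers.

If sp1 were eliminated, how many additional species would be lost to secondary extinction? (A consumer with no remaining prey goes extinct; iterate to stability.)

Remove sp1.
Round 1: sp5 (all prey gone) → extinct.
No further losses. Total secondary extinctions: 1.

1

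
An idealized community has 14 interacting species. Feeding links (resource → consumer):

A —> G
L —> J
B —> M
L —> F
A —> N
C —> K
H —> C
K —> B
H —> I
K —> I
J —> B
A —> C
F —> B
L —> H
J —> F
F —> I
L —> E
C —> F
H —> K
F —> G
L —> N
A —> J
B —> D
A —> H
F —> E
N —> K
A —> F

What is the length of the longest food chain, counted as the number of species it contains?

One longest chain: A → H → C → F → B → M.
It has 6 species and 5 links.

6 species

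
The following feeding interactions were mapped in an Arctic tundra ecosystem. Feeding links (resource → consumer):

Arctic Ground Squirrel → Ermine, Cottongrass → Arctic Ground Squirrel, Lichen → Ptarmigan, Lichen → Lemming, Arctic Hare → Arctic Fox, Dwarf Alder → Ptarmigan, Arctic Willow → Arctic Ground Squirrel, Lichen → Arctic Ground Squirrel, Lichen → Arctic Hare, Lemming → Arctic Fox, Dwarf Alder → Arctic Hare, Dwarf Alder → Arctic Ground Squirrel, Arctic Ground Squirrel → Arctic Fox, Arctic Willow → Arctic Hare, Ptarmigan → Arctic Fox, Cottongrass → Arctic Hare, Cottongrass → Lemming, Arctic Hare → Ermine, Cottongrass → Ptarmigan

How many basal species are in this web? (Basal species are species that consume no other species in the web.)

Basal species (no prey listed): Arctic Willow, Cottongrass, Lichen, Dwarf Alder.
Count: 4.

4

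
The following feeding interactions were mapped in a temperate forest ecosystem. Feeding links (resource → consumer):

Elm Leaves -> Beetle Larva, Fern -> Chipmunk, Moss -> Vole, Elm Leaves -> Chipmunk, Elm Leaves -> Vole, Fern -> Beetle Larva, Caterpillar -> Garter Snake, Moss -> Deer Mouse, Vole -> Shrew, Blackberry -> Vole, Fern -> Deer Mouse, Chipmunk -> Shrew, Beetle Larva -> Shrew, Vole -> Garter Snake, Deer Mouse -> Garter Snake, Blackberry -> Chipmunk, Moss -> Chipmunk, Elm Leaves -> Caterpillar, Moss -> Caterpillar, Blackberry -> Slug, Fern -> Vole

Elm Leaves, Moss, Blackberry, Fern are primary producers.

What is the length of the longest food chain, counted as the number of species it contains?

One longest chain: Elm Leaves → Vole → Garter Snake.
It has 3 species and 2 links.

3 species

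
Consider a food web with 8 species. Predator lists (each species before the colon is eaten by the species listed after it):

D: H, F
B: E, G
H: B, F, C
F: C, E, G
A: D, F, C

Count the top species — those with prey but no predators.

3

Top species (has prey, but nothing eats it): C, E, G.
Count: 3.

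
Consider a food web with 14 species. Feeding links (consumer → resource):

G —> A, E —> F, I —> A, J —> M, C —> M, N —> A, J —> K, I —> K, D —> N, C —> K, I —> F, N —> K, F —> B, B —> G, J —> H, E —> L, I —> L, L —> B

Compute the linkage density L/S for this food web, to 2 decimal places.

There are L = 18 links among S = 14 species.
L/S = 18/14 = 1.2857 ≈ 1.29.

L/S = 1.29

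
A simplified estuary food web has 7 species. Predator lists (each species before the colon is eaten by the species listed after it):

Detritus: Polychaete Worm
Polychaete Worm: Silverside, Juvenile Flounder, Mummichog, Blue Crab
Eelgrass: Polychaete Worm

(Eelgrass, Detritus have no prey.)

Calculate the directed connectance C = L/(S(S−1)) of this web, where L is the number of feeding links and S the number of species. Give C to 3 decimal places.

The web has S = 7 species and L = 6 feeding links.
C = L / (S(S−1)) = 6 / 42 = 0.1429 ≈ 0.143.

C = 0.143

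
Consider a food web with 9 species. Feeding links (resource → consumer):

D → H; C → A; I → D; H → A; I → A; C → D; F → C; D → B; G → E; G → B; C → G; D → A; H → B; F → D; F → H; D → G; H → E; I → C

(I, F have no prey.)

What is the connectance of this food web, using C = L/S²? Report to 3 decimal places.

The web has S = 9 species and L = 18 feeding links.
C = L / S² = 18 / 81 = 0.2222 ≈ 0.222.

C = 0.222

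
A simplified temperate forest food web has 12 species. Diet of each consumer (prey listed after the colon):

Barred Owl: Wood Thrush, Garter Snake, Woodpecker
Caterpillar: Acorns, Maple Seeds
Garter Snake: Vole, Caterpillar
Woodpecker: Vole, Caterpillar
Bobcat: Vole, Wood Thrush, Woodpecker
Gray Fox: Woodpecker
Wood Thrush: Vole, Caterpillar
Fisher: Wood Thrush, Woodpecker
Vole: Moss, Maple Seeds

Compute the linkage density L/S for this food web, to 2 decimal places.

L/S = 1.58

There are L = 19 links among S = 12 species.
L/S = 19/12 = 1.5833 ≈ 1.58.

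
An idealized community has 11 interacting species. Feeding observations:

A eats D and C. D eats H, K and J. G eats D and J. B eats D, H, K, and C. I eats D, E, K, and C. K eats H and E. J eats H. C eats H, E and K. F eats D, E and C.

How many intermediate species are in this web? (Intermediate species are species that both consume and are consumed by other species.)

Intermediate species (has both prey and predators): J, K, C, D.
Count: 4.

4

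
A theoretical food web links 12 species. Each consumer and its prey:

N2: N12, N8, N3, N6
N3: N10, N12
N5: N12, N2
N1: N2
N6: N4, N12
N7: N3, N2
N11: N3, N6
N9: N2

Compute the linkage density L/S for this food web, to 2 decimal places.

L/S = 1.33

There are L = 16 links among S = 12 species.
L/S = 16/12 = 1.3333 ≈ 1.33.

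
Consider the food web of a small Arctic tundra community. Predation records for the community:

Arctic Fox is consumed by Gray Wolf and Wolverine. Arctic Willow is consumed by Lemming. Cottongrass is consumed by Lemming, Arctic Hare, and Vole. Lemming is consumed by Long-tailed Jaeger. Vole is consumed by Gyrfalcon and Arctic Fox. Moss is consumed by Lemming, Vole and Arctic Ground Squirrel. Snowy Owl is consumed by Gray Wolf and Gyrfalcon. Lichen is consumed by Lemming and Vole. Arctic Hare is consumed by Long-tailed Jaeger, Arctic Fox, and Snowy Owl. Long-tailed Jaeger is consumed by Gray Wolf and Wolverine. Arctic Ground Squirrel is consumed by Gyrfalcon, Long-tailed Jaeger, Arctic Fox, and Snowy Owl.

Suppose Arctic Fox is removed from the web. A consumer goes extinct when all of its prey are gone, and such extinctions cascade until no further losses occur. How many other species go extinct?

0

Remove Arctic Fox.
Every predator of it retains at least one other prey: Wolverine still has Long-tailed Jaeger; Gray Wolf still has Snowy Owl, Long-tailed Jaeger.
No consumer loses all prey, so no secondary extinctions occur.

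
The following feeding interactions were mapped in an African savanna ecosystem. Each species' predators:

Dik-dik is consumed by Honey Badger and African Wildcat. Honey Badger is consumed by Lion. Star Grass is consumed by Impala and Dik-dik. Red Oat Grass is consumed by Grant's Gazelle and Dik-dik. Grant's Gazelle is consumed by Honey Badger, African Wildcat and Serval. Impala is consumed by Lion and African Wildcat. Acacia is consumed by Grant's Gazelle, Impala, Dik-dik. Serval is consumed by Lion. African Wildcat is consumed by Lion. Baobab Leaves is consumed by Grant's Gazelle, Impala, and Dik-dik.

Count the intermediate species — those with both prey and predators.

Intermediate species (has both prey and predators): Impala, Grant's Gazelle, Dik-dik, Honey Badger, Serval, African Wildcat.
Count: 6.

6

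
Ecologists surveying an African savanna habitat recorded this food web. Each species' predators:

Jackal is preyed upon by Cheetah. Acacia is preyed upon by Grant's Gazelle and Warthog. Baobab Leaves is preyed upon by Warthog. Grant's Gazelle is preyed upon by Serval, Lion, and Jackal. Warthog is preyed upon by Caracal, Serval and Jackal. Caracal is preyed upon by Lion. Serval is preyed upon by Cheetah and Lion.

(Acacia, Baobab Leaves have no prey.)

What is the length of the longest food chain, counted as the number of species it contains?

4 species

One longest chain: Acacia → Grant's Gazelle → Jackal → Cheetah.
It has 4 species and 3 links.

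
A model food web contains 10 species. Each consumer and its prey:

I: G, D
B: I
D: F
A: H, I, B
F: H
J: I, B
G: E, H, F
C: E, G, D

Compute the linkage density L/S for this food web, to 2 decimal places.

There are L = 16 links among S = 10 species.
L/S = 16/10 = 1.6000 ≈ 1.60.

L/S = 1.60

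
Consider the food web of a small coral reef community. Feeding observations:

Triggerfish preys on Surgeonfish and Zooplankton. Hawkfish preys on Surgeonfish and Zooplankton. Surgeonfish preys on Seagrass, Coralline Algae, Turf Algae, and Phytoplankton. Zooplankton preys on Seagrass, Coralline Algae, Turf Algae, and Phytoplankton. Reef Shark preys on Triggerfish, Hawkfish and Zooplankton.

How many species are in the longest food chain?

One longest chain: Coralline Algae → Surgeonfish → Hawkfish → Reef Shark.
It has 4 species and 3 links.

4 species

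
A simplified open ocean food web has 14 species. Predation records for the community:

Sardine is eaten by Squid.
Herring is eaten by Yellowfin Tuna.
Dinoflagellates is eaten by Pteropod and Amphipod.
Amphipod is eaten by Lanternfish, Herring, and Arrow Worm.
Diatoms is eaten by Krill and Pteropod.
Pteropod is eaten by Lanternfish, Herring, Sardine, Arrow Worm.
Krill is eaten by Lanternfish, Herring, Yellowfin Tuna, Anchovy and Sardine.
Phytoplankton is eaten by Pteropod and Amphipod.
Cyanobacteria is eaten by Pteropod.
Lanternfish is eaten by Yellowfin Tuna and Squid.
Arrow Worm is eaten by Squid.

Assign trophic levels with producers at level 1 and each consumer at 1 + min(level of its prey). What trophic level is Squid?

Trophic level 4

Dinoflagellates is a producer → level 1.
Pteropod eats Dinoflagellates → level 2.
Lanternfish eats Pteropod → level 3.
Squid eats Lanternfish → level 4.
No prey of Squid is below level 3, so 4 is the minimum.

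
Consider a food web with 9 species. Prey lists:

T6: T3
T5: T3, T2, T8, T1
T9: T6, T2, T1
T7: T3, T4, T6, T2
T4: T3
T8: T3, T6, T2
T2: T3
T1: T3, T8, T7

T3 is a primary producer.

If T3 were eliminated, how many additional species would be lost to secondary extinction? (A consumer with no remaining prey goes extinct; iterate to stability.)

Remove T3.
Round 1: T4 (all prey gone), T6 (all prey gone), T2 (all prey gone) → extinct.
Round 2: T8 (all prey gone), T7 (all prey gone) → extinct.
Round 3: T1 (all prey gone) → extinct.
Round 4: T9 (all prey gone), T5 (all prey gone) → extinct.
No further losses. Total secondary extinctions: 8.

8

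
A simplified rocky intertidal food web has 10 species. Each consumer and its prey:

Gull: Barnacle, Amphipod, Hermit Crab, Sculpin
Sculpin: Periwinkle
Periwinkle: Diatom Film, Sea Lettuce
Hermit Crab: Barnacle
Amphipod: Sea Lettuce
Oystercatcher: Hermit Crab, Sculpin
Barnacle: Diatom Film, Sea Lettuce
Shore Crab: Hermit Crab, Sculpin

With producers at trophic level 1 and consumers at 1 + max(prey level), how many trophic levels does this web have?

Producers (level 1): Diatom Film, Sea Lettuce.
Diatom Film → Barnacle → Hermit Crab → Oystercatcher gives Oystercatcher level 4.
No species has a prey at level 4, so no species reaches level 5.

4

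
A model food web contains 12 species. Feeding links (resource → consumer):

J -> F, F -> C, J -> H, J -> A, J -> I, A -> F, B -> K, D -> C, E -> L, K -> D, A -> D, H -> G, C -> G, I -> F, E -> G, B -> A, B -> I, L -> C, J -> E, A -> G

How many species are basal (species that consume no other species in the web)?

Basal species (no prey listed): B, J.
Count: 2.

2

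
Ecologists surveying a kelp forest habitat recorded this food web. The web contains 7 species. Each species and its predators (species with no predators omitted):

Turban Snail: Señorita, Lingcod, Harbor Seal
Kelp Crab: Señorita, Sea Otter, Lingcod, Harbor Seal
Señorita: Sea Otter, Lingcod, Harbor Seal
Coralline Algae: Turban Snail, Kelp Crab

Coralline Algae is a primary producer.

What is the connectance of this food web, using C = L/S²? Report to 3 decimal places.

The web has S = 7 species and L = 12 feeding links.
C = L / S² = 12 / 49 = 0.2449 ≈ 0.245.

C = 0.245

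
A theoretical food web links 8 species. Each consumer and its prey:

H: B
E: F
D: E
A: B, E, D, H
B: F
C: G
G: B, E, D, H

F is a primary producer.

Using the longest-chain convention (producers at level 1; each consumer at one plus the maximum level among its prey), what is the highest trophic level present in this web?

5

Producers (level 1): F.
F → E → D → G → C gives C level 5.
No species has a prey at level 5, so no species reaches level 6.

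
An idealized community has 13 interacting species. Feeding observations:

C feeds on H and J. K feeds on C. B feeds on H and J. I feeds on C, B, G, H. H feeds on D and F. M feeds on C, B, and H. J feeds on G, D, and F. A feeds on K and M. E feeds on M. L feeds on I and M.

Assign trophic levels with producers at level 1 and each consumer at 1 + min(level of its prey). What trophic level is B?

F is a producer → level 1.
H eats F → level 2.
B eats H → level 3.
No prey of B is below level 2, so 3 is the minimum.

Trophic level 3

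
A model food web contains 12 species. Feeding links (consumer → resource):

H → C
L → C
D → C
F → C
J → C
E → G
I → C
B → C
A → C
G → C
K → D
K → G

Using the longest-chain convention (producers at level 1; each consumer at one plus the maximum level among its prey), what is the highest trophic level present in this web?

Producers (level 1): C.
C → G → E gives E level 3.
No species has a prey at level 3, so no species reaches level 4.

3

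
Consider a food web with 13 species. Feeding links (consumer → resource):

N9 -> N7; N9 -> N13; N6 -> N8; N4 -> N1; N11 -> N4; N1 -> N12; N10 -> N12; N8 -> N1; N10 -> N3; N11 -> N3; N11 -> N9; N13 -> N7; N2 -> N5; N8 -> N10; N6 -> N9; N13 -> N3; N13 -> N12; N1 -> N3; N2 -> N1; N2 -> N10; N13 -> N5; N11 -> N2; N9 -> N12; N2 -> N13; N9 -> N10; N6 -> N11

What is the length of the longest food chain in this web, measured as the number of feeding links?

4 links

One longest chain: N5 → N13 → N2 → N11 → N6.
It has 5 species and 4 links.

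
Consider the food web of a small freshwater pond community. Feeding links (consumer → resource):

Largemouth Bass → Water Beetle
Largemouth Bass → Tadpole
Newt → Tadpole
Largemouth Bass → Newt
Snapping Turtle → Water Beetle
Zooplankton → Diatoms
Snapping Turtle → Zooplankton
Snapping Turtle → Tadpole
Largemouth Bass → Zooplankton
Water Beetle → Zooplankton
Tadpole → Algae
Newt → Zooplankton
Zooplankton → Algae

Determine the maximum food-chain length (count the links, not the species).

One longest chain: Diatoms → Zooplankton → Water Beetle → Largemouth Bass.
It has 4 species and 3 links.

3 links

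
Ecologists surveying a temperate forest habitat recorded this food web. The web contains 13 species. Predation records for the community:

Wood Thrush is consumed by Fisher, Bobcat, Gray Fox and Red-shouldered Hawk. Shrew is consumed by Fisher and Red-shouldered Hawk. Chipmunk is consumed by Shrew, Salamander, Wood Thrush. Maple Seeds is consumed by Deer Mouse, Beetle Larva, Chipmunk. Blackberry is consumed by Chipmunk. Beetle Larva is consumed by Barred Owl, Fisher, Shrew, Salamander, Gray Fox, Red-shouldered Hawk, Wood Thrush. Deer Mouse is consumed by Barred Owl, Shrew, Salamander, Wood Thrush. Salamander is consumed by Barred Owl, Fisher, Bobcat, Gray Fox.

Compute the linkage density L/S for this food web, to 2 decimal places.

There are L = 28 links among S = 13 species.
L/S = 28/13 = 2.1538 ≈ 2.15.

L/S = 2.15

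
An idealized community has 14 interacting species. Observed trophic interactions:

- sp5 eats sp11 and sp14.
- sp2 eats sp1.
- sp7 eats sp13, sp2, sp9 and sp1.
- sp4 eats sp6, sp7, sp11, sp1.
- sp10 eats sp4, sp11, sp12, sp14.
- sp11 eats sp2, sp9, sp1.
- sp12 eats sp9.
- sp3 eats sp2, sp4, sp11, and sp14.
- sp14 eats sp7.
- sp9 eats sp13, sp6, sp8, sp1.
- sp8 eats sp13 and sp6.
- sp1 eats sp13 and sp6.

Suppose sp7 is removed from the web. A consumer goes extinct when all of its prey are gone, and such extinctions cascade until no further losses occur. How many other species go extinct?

1

Remove sp7.
Round 1: sp14 (all prey gone) → extinct.
No further losses. Total secondary extinctions: 1.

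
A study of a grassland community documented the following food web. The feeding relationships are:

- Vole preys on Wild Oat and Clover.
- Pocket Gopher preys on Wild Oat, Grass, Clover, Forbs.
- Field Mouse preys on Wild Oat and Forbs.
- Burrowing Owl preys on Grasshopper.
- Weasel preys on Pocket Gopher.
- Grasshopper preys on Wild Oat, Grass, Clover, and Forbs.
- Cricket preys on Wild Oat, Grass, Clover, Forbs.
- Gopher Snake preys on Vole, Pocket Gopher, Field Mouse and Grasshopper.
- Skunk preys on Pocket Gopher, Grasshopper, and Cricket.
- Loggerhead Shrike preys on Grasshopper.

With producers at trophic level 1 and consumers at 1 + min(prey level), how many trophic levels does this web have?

3

Producers (level 1): Forbs, Wild Oat, Clover, Grass.
Following each consumer down to its lowest-level prey: Forbs → Grasshopper → Burrowing Owl (levels 1 through 3).
All prey of Burrowing Owl (Grasshopper 2) are at level 2 or above, so Burrowing Owl is at level 1 + 2 = 3.
Every consumer has at least one prey at level 2 or below, so none exceeds level 3.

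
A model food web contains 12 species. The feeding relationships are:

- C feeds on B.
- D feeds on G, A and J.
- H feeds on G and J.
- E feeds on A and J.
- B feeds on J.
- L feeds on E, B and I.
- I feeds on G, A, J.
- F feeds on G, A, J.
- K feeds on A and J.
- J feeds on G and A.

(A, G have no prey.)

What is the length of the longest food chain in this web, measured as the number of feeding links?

3 links

One longest chain: A → J → I → L.
It has 4 species and 3 links.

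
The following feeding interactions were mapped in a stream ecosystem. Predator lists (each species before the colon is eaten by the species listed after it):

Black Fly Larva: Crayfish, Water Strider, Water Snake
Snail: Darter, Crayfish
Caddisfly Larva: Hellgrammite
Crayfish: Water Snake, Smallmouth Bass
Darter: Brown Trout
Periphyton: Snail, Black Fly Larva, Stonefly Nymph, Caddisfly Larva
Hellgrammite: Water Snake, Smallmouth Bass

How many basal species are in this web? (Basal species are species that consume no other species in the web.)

1

Basal species (no prey listed): Periphyton.
Count: 1.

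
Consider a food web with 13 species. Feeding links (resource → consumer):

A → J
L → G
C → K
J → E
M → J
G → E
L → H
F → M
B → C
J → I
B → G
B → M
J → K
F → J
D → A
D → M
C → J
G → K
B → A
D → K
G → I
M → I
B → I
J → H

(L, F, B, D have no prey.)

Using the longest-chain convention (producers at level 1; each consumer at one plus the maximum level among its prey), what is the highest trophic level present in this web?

4

Producers (level 1): L, F, B, D.
B → A → J → K gives K level 4.
No species has a prey at level 4, so no species reaches level 5.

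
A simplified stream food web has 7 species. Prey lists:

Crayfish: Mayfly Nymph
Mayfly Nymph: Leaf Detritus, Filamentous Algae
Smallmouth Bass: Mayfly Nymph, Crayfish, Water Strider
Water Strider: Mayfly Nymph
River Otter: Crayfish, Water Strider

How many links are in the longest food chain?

3 links

One longest chain: Leaf Detritus → Mayfly Nymph → Crayfish → Smallmouth Bass.
It has 4 species and 3 links.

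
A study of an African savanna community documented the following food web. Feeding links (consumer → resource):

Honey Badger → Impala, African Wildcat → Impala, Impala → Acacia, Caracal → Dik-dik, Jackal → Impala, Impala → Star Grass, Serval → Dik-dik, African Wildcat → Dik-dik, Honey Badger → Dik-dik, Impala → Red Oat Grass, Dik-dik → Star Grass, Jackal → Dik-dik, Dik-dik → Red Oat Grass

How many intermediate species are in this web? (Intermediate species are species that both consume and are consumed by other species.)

Intermediate species (has both prey and predators): Dik-dik, Impala.
Count: 2.

2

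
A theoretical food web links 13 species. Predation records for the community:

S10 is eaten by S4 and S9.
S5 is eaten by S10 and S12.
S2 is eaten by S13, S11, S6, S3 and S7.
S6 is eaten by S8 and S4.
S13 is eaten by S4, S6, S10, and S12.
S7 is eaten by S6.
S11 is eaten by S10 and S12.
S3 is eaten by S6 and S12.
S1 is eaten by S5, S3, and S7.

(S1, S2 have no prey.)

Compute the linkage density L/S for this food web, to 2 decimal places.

There are L = 23 links among S = 13 species.
L/S = 23/13 = 1.7692 ≈ 1.77.

L/S = 1.77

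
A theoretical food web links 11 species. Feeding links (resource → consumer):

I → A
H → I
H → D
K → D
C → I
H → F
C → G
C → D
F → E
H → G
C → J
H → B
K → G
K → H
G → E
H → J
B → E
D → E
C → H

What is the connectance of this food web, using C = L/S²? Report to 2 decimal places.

C = 0.16

The web has S = 11 species and L = 19 feeding links.
C = L / S² = 19 / 121 = 0.1570 ≈ 0.16.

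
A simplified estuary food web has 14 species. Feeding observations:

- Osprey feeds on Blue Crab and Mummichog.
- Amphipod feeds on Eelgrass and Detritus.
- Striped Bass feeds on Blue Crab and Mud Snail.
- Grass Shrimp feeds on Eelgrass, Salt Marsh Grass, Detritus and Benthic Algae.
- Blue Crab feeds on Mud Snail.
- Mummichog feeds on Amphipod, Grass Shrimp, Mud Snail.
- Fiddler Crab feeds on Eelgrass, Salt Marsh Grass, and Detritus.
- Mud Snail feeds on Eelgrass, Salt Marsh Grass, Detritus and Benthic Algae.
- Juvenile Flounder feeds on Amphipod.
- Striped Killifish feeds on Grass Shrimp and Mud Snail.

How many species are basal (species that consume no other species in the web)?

4

Basal species (no prey listed): Benthic Algae, Eelgrass, Salt Marsh Grass, Detritus.
Count: 4.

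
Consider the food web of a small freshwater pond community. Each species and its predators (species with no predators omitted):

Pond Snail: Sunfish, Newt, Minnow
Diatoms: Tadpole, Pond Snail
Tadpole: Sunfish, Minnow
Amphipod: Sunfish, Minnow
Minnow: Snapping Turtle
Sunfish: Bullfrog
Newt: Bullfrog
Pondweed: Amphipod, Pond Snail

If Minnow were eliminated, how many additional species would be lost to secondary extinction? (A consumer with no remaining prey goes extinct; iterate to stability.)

1

Remove Minnow.
Round 1: Snapping Turtle (all prey gone) → extinct.
No further losses. Total secondary extinctions: 1.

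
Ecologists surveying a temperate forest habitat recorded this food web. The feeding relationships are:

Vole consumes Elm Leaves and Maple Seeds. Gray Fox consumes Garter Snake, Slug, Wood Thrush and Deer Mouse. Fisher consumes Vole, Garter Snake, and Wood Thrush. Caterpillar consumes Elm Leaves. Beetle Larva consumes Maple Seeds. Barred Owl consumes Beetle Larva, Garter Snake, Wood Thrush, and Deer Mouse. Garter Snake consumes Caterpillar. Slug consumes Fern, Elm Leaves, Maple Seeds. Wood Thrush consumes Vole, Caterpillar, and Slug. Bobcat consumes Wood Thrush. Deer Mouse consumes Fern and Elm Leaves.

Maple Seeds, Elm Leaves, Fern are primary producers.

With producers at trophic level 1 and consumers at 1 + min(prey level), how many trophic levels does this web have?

4

Producers (level 1): Maple Seeds, Elm Leaves, Fern.
Following each consumer down to its lowest-level prey: Elm Leaves → Caterpillar → Wood Thrush → Bobcat (levels 1 through 4).
All prey of Bobcat (Wood Thrush 3) are at level 3 or above, so Bobcat is at level 1 + 3 = 4.
Every consumer has at least one prey at level 3 or below, so none exceeds level 4.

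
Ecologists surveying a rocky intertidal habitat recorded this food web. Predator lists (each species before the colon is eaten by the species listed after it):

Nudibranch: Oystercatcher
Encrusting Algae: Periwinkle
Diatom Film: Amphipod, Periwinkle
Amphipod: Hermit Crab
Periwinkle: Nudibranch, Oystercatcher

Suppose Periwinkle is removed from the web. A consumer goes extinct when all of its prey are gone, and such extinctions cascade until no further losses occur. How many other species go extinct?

2

Remove Periwinkle.
Round 1: Nudibranch (all prey gone) → extinct.
Round 2: Oystercatcher (all prey gone) → extinct.
No further losses. Total secondary extinctions: 2.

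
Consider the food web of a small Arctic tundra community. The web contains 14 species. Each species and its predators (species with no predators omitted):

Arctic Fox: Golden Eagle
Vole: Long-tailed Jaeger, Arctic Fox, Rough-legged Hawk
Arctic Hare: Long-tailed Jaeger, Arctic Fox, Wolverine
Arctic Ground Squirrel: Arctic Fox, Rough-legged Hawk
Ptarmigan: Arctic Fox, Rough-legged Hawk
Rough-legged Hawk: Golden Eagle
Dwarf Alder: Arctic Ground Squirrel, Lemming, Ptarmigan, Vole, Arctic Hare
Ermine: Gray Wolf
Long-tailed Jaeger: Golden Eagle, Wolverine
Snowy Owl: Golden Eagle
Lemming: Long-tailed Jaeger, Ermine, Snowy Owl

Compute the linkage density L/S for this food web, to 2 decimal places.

L/S = 1.71

There are L = 24 links among S = 14 species.
L/S = 24/14 = 1.7143 ≈ 1.71.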